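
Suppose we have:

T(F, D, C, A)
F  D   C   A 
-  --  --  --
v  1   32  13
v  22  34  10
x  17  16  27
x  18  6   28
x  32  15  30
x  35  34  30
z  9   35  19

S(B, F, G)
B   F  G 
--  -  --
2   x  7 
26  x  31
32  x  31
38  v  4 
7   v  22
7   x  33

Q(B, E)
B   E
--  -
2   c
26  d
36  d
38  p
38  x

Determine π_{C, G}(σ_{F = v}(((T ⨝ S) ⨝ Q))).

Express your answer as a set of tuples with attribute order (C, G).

{(32, 4), (34, 4)}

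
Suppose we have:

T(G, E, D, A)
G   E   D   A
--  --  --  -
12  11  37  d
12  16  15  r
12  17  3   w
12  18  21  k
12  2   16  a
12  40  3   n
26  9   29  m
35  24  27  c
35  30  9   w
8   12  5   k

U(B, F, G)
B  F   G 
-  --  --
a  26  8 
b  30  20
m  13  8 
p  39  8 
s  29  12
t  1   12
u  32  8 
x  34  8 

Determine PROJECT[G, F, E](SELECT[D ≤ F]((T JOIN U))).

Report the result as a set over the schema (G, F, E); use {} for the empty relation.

Natural join on G: {(12, 11, 37, d, s, 29), (12, 11, 37, d, t, 1), (12, 16, 15, r, s, 29), (12, 16, 15, r, t, 1), (12, 17, 3, w, s, 29), (12, 17, 3, w, t, 1), (12, 18, 21, k, s, 29), (12, 18, 21, k, t, 1), (12, 2, 16, a, s, 29), (12, 2, 16, a, t, 1), (12, 40, 3, n, s, 29), (12, 40, 3, n, t, 1), (8, 12, 5, k, a, 26), (8, 12, 5, k, m, 13), (8, 12, 5, k, p, 39), (8, 12, 5, k, u, 32), (8, 12, 5, k, x, 34)}
Apply σ_{D ≤ F}; surviving tuples: {(12, 16, 15, r, s, 29), (12, 17, 3, w, s, 29), (12, 18, 21, k, s, 29), (12, 2, 16, a, s, 29), (12, 40, 3, n, s, 29), (8, 12, 5, k, a, 26), (8, 12, 5, k, m, 13), (8, 12, 5, k, p, 39), (8, 12, 5, k, u, 32), (8, 12, 5, k, x, 34)}
Keep only column(s) G, F, E: {(12, 29, 16), (12, 29, 17), (12, 29, 18), (12, 29, 2), (12, 29, 40), (8, 13, 12), (8, 26, 12), (8, 32, 12), (8, 34, 12), (8, 39, 12)}

{(12, 29, 16), (12, 29, 17), (12, 29, 18), (12, 29, 2), (12, 29, 40), (8, 13, 12), (8, 26, 12), (8, 32, 12), (8, 34, 12), (8, 39, 12)}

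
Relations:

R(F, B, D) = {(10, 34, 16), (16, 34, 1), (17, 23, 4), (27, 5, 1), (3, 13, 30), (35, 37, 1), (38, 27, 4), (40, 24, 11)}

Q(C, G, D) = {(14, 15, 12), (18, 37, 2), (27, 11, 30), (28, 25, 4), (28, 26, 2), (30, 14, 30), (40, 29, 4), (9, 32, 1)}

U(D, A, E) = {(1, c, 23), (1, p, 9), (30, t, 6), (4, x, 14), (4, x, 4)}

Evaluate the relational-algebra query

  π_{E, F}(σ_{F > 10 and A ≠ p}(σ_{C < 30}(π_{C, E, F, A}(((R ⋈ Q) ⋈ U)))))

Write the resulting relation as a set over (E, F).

{(14, 17), (14, 38), (23, 16), (23, 27), (23, 35), (4, 17), (4, 38)}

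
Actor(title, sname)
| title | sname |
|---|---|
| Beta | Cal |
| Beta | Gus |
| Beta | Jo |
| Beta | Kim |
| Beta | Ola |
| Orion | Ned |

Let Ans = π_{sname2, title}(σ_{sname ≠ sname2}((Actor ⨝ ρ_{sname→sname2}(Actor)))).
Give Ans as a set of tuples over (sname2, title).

ρ[sname→sname2]: schema becomes (title, sname2); tuples unchanged.
Natural join on title: {(Beta, Cal, Cal), (Beta, Cal, Gus), (Beta, Cal, Jo), (Beta, Cal, Kim), (Beta, Cal, Ola), (Beta, Gus, Cal), (Beta, Gus, Gus), (Beta, Gus, Jo), (Beta, Gus, Kim), (Beta, Gus, Ola), (Beta, Jo, Cal), (Beta, Jo, Gus), (Beta, Jo, Jo), (Beta, Jo, Kim), (Beta, Jo, Ola), (Beta, Kim, Cal), (Beta, Kim, Gus), (Beta, Kim, Jo), (Beta, Kim, Kim), (Beta, Kim, Ola), (Beta, Ola, Cal), (Beta, Ola, Gus), (Beta, Ola, Jo), (Beta, Ola, Kim), (Beta, Ola, Ola), (Orion, Ned, Ned)}
Filtering on sname ≠ sname2 leaves {(Beta, Cal, Gus), (Beta, Cal, Jo), (Beta, Cal, Kim), (Beta, Cal, Ola), (Beta, Gus, Cal), (Beta, Gus, Jo), (Beta, Gus, Kim), (Beta, Gus, Ola), (Beta, Jo, Cal), (Beta, Jo, Gus), (Beta, Jo, Kim), (Beta, Jo, Ola), (Beta, Kim, Cal), (Beta, Kim, Gus), (Beta, Kim, Jo), (Beta, Kim, Ola), (Beta, Ola, Cal), (Beta, Ola, Gus), (Beta, Ola, Jo), (Beta, Ola, Kim)}.
Projecting to sname2, title (15 duplicate(s) eliminated): {(Cal, Beta), (Gus, Beta), (Jo, Beta), (Kim, Beta), (Ola, Beta)}

{(Cal, Beta), (Gus, Beta), (Jo, Beta), (Kim, Beta), (Ola, Beta)}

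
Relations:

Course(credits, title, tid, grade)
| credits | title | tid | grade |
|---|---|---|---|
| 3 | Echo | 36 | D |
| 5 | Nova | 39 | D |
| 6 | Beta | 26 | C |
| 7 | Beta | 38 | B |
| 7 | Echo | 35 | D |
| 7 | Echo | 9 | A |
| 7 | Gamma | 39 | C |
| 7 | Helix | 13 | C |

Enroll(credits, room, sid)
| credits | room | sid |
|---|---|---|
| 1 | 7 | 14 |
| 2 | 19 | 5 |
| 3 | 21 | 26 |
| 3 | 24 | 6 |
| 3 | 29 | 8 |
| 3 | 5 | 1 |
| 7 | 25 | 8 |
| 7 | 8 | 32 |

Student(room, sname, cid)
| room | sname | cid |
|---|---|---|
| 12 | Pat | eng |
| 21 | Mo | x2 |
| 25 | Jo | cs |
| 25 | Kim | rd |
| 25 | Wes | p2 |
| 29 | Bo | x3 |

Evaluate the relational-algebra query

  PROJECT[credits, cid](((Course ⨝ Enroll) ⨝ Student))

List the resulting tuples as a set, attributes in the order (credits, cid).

{(3, x2), (3, x3), (7, cs), (7, p2), (7, rd)}

Joining Course and Enroll on credits yields {(3, Echo, 36, D, 21, 26), (3, Echo, 36, D, 24, 6), (3, Echo, 36, D, 29, 8), (3, Echo, 36, D, 5, 1), (7, Beta, 38, B, 25, 8), (7, Beta, 38, B, 8, 32), (7, Echo, 35, D, 25, 8), (7, Echo, 35, D, 8, 32), (7, Echo, 9, A, 25, 8), (7, Echo, 9, A, 8, 32), (7, Gamma, 39, C, 25, 8), (7, Gamma, 39, C, 8, 32), (7, Helix, 13, C, 25, 8), (7, Helix, 13, C, 8, 32)}.
Joining (Course ⨝ Enroll) and Student on room yields {(3, Echo, 36, D, 21, 26, Mo, x2), (3, Echo, 36, D, 29, 8, Bo, x3), (7, Beta, 38, B, 25, 8, Jo, cs), (7, Beta, 38, B, 25, 8, Kim, rd), (7, Beta, 38, B, 25, 8, Wes, p2), (7, Echo, 35, D, 25, 8, Jo, cs), (7, Echo, 35, D, 25, 8, Kim, rd), (7, Echo, 35, D, 25, 8, Wes, p2), (7, Echo, 9, A, 25, 8, Jo, cs), (7, Echo, 9, A, 25, 8, Kim, rd), (7, Echo, 9, A, 25, 8, Wes, p2), (7, Gamma, 39, C, 25, 8, Jo, cs), (7, Gamma, 39, C, 25, 8, Kim, rd), (7, Gamma, 39, C, 25, 8, Wes, p2), (7, Helix, 13, C, 25, 8, Jo, cs), (7, Helix, 13, C, 25, 8, Kim, rd), (7, Helix, 13, C, 25, 8, Wes, p2)}.
π[credits, cid]: project onto (credits, cid) (12 duplicate(s) eliminated) → {(3, x2), (3, x3), (7, cs), (7, p2), (7, rd)}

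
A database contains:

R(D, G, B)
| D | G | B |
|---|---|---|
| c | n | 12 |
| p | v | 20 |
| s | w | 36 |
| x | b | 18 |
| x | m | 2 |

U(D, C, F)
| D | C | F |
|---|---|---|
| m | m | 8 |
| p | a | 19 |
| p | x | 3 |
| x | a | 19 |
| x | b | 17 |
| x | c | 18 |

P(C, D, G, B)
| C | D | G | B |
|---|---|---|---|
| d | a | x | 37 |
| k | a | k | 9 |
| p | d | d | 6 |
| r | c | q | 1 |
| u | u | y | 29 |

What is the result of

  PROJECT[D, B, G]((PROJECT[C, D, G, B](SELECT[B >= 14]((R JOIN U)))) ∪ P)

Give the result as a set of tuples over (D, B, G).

{(a, 37, x), (a, 9, k), (c, 1, q), (d, 6, d), (p, 20, v), (u, 29, y), (x, 18, b)}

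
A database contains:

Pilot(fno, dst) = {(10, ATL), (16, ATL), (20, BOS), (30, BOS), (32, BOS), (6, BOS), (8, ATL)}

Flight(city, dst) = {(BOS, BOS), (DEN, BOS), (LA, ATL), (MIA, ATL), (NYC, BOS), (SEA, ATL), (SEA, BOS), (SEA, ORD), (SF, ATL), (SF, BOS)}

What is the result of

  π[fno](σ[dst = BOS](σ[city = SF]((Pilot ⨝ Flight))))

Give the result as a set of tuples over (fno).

Pilot ⋈ Flight (natural join on dst): {(10, ATL, LA), (10, ATL, MIA), (10, ATL, SEA), (10, ATL, SF), (16, ATL, LA), (16, ATL, MIA), (16, ATL, SEA), (16, ATL, SF), (20, BOS, BOS), (20, BOS, DEN), (20, BOS, NYC), (20, BOS, SEA), (20, BOS, SF), (30, BOS, BOS), (30, BOS, DEN), (30, BOS, NYC), (30, BOS, SEA), (30, BOS, SF), (32, BOS, BOS), (32, BOS, DEN), (32, BOS, NYC), (32, BOS, SEA), (32, BOS, SF), (6, BOS, BOS), (6, BOS, DEN), (6, BOS, NYC), (6, BOS, SEA), (6, BOS, SF), (8, ATL, LA), (8, ATL, MIA), (8, ATL, SEA), (8, ATL, SF)}
Filtering on city = SF leaves {(10, ATL, SF), (16, ATL, SF), (20, BOS, SF), (30, BOS, SF), (32, BOS, SF), (6, BOS, SF), (8, ATL, SF)}.
Filtering on dst = BOS leaves {(20, BOS, SF), (30, BOS, SF), (32, BOS, SF), (6, BOS, SF)}.
π[fno]: project onto (fno) → {20, 30, 32, 6}

{20, 30, 32, 6}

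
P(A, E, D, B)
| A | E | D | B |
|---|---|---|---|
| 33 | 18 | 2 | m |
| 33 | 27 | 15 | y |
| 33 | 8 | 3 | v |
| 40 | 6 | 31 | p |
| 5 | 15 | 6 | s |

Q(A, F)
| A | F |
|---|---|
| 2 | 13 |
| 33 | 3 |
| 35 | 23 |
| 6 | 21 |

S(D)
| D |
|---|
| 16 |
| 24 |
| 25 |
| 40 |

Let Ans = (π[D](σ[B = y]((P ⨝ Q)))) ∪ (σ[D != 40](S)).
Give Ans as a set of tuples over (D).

{15, 16, 24, 25}

Natural join on A: {(33, 18, 2, m, 3), (33, 27, 15, y, 3), (33, 8, 3, v, 3)}
Apply σ_{B = y}; surviving tuples: {(33, 27, 15, y, 3)}
Keep only column(s) D: {15}
Apply σ_{D != 40}; surviving tuples: {16, 24, 25}
Taking the union: {15, 16, 24, 25}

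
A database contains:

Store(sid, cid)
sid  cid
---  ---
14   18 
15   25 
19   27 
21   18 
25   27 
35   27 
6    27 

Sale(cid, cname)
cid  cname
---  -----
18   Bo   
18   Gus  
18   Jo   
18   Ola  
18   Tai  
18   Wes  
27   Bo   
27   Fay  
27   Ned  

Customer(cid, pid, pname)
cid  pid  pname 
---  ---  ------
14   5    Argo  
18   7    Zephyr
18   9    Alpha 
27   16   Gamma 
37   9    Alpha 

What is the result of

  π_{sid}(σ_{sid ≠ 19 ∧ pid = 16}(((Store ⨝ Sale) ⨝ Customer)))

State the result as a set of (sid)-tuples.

{25, 35, 6}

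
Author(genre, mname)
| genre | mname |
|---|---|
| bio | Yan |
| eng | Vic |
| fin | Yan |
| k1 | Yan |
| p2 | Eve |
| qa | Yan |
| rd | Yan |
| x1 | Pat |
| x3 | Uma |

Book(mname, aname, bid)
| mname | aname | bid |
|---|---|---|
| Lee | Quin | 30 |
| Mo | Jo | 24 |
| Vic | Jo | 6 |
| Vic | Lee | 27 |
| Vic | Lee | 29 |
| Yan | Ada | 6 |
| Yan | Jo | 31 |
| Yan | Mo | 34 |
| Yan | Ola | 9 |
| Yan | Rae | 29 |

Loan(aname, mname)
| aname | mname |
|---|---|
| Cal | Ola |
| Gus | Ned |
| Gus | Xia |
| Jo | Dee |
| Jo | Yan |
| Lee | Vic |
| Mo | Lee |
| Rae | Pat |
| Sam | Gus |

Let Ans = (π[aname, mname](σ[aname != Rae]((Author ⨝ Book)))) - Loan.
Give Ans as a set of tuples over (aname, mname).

{(Ada, Yan), (Jo, Vic), (Mo, Yan), (Ola, Yan)}

Natural join on mname: {(bio, Yan, Ada, 6), (bio, Yan, Jo, 31), (bio, Yan, Mo, 34), (bio, Yan, Ola, 9), (bio, Yan, Rae, 29), (eng, Vic, Jo, 6), (eng, Vic, Lee, 27), (eng, Vic, Lee, 29), (fin, Yan, Ada, 6), (fin, Yan, Jo, 31), (fin, Yan, Mo, 34), (fin, Yan, Ola, 9), (fin, Yan, Rae, 29), (k1, Yan, Ada, 6), (k1, Yan, Jo, 31), (k1, Yan, Mo, 34), (k1, Yan, Ola, 9), (k1, Yan, Rae, 29), (qa, Yan, Ada, 6), (qa, Yan, Jo, 31), (qa, Yan, Mo, 34), (qa, Yan, Ola, 9), (qa, Yan, Rae, 29), (rd, Yan, Ada, 6), (rd, Yan, Jo, 31), (rd, Yan, Mo, 34), (rd, Yan, Ola, 9), (rd, Yan, Rae, 29)}
σ[aname != Rae]: keep tuples satisfying aname != Rae → {(bio, Yan, Ada, 6), (bio, Yan, Jo, 31), (bio, Yan, Mo, 34), (bio, Yan, Ola, 9), (eng, Vic, Jo, 6), (eng, Vic, Lee, 27), (eng, Vic, Lee, 29), (fin, Yan, Ada, 6), (fin, Yan, Jo, 31), (fin, Yan, Mo, 34), (fin, Yan, Ola, 9), (k1, Yan, Ada, 6), (k1, Yan, Jo, 31), (k1, Yan, Mo, 34), (k1, Yan, Ola, 9), (qa, Yan, Ada, 6), (qa, Yan, Jo, 31), (qa, Yan, Mo, 34), (qa, Yan, Ola, 9), (rd, Yan, Ada, 6), (rd, Yan, Jo, 31), (rd, Yan, Mo, 34), (rd, Yan, Ola, 9)}
π_{aname, mname} gives {(Ada, Yan), (Jo, Vic), (Jo, Yan), (Lee, Vic), (Mo, Yan), (Ola, Yan)} (17 duplicate(s) eliminated).
Difference: {(Ada, Yan), (Jo, Vic), (Jo, Yan), (Lee, Vic), (Mo, Yan), (Ola, Yan)} with {(Cal, Ola), (Gus, Ned), (Gus, Xia), (Jo, Dee), (Jo, Yan), (Lee, Vic), (Mo, Lee), (Rae, Pat), (Sam, Gus)} → {(Ada, Yan), (Jo, Vic), (Mo, Yan), (Ola, Yan)}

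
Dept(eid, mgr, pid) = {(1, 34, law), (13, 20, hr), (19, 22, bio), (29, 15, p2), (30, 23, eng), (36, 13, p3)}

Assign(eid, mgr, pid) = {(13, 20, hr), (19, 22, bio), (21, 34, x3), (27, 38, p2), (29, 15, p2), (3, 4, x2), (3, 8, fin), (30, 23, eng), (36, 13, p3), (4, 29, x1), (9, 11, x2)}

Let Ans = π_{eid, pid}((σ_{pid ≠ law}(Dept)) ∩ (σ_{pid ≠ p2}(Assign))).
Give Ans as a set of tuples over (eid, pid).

Apply σ_{pid ≠ law}; surviving tuples: {(13, 20, hr), (19, 22, bio), (29, 15, p2), (30, 23, eng), (36, 13, p3)}
Apply σ_{pid ≠ p2}; surviving tuples: {(13, 20, hr), (19, 22, bio), (21, 34, x3), (3, 4, x2), (3, 8, fin), (30, 23, eng), (36, 13, p3), (4, 29, x1), (9, 11, x2)}
Taking the intersection: {(13, 20, hr), (19, 22, bio), (30, 23, eng), (36, 13, p3)}
π[eid, pid]: project onto (eid, pid) → {(13, hr), (19, bio), (30, eng), (36, p3)}

{(13, hr), (19, bio), (30, eng), (36, p3)}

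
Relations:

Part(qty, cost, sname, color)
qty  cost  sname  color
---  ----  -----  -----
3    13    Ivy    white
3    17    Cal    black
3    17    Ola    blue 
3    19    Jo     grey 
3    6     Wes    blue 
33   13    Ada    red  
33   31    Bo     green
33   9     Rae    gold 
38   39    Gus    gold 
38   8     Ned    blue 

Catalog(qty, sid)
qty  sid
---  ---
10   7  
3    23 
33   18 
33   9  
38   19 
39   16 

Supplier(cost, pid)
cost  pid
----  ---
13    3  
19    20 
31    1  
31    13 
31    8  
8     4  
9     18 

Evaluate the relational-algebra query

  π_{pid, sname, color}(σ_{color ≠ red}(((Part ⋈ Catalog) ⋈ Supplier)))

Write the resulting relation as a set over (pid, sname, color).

{(1, Bo, green), (13, Bo, green), (18, Rae, gold), (20, Jo, grey), (3, Ivy, white), (4, Ned, blue), (8, Bo, green)}

Joining Part and Catalog on qty yields {(3, 13, Ivy, white, 23), (3, 17, Cal, black, 23), (3, 17, Ola, blue, 23), (3, 19, Jo, grey, 23), (3, 6, Wes, blue, 23), (33, 13, Ada, red, 18), (33, 13, Ada, red, 9), (33, 31, Bo, green, 18), (33, 31, Bo, green, 9), (33, 9, Rae, gold, 18), (33, 9, Rae, gold, 9), (38, 39, Gus, gold, 19), (38, 8, Ned, blue, 19)}.
Joining (Part ⋈ Catalog) and Supplier on cost yields {(3, 13, Ivy, white, 23, 3), (3, 19, Jo, grey, 23, 20), (33, 13, Ada, red, 18, 3), (33, 13, Ada, red, 9, 3), (33, 31, Bo, green, 18, 1), (33, 31, Bo, green, 18, 13), (33, 31, Bo, green, 18, 8), (33, 31, Bo, green, 9, 1), (33, 31, Bo, green, 9, 13), (33, 31, Bo, green, 9, 8), (33, 9, Rae, gold, 18, 18), (33, 9, Rae, gold, 9, 18), (38, 8, Ned, blue, 19, 4)}.
Filtering on color ≠ red leaves {(3, 13, Ivy, white, 23, 3), (3, 19, Jo, grey, 23, 20), (33, 31, Bo, green, 18, 1), (33, 31, Bo, green, 18, 13), (33, 31, Bo, green, 18, 8), (33, 31, Bo, green, 9, 1), (33, 31, Bo, green, 9, 13), (33, 31, Bo, green, 9, 8), (33, 9, Rae, gold, 18, 18), (33, 9, Rae, gold, 9, 18), (38, 8, Ned, blue, 19, 4)}.
Projecting to pid, sname, color (4 duplicate(s) eliminated): {(1, Bo, green), (13, Bo, green), (18, Rae, gold), (20, Jo, grey), (3, Ivy, white), (4, Ned, blue), (8, Bo, green)}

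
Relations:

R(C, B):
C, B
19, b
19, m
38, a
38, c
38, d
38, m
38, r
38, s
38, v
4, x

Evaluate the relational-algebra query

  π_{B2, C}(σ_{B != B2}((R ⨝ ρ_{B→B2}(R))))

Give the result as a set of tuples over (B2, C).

{(a, 38), (b, 19), (c, 38), (d, 38), (m, 19), (m, 38), (r, 38), (s, 38), (v, 38)}

ρ[B→B2]: schema becomes (C, B2); tuples unchanged.
Joining R and ρ_{B→B2}(R) on C yields {(19, b, b), (19, b, m), (19, m, b), (19, m, m), (38, a, a), (38, a, c), (38, a, d), (38, a, m), (38, a, r), (38, a, s), (38, a, v), (38, c, a), (38, c, c), (38, c, d), (38, c, m), (38, c, r), (38, c, s), (38, c, v), (38, d, a), (38, d, c), (38, d, d), (38, d, m), (38, d, r), (38, d, s), (38, d, v), (38, m, a), (38, m, c), (38, m, d), (38, m, m), (38, m, r), (38, m, s), (38, m, v), (38, r, a), (38, r, c), (38, r, d), (38, r, m), (38, r, r), (38, r, s), (38, r, v), (38, s, a), (38, s, c), (38, s, d), (38, s, m), (38, s, r), (38, s, s), (38, s, v), (38, v, a), (38, v, c), (38, v, d), (38, v, m), (38, v, r), (38, v, s), (38, v, v), (4, x, x)}.
Selection B != B2: {(19, b, m), (19, m, b), (38, a, c), (38, a, d), (38, a, m), (38, a, r), (38, a, s), (38, a, v), (38, c, a), (38, c, d), (38, c, m), (38, c, r), (38, c, s), (38, c, v), (38, d, a), (38, d, c), (38, d, m), (38, d, r), (38, d, s), (38, d, v), (38, m, a), (38, m, c), (38, m, d), (38, m, r), (38, m, s), (38, m, v), (38, r, a), (38, r, c), (38, r, d), (38, r, m), (38, r, s), (38, r, v), (38, s, a), (38, s, c), (38, s, d), (38, s, m), (38, s, r), (38, s, v), (38, v, a), (38, v, c), (38, v, d), (38, v, m), (38, v, r), (38, v, s)}
π[B2, C]: project onto (B2, C) (35 duplicate(s) eliminated) → {(a, 38), (b, 19), (c, 38), (d, 38), (m, 19), (m, 38), (r, 38), (s, 38), (v, 38)}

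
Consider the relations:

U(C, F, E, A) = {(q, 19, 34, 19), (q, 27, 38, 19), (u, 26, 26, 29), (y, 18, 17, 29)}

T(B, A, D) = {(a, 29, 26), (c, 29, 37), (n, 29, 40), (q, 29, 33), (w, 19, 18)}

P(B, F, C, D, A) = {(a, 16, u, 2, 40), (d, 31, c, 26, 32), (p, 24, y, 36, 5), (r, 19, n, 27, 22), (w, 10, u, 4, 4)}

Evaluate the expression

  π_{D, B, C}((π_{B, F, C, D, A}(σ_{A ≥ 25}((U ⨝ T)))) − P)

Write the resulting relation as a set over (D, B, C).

Joining U and T on A yields {(q, 19, 34, 19, w, 18), (q, 27, 38, 19, w, 18), (u, 26, 26, 29, a, 26), (u, 26, 26, 29, c, 37), (u, 26, 26, 29, n, 40), (u, 26, 26, 29, q, 33), (y, 18, 17, 29, a, 26), (y, 18, 17, 29, c, 37), (y, 18, 17, 29, n, 40), (y, 18, 17, 29, q, 33)}.
Apply σ_{A ≥ 25}; surviving tuples: {(u, 26, 26, 29, a, 26), (u, 26, 26, 29, c, 37), (u, 26, 26, 29, n, 40), (u, 26, 26, 29, q, 33), (y, 18, 17, 29, a, 26), (y, 18, 17, 29, c, 37), (y, 18, 17, 29, n, 40), (y, 18, 17, 29, q, 33)}
Projecting to B, F, C, D, A: {(a, 18, y, 26, 29), (a, 26, u, 26, 29), (c, 18, y, 37, 29), (c, 26, u, 37, 29), (n, 18, y, 40, 29), (n, 26, u, 40, 29), (q, 18, y, 33, 29), (q, 26, u, 33, 29)}
Taking the difference: {(a, 18, y, 26, 29), (a, 26, u, 26, 29), (c, 18, y, 37, 29), (c, 26, u, 37, 29), (n, 18, y, 40, 29), (n, 26, u, 40, 29), (q, 18, y, 33, 29), (q, 26, u, 33, 29)}
Projecting to D, B, C: {(26, a, u), (26, a, y), (33, q, u), (33, q, y), (37, c, u), (37, c, y), (40, n, u), (40, n, y)}

{(26, a, u), (26, a, y), (33, q, u), (33, q, y), (37, c, u), (37, c, y), (40, n, u), (40, n, y)}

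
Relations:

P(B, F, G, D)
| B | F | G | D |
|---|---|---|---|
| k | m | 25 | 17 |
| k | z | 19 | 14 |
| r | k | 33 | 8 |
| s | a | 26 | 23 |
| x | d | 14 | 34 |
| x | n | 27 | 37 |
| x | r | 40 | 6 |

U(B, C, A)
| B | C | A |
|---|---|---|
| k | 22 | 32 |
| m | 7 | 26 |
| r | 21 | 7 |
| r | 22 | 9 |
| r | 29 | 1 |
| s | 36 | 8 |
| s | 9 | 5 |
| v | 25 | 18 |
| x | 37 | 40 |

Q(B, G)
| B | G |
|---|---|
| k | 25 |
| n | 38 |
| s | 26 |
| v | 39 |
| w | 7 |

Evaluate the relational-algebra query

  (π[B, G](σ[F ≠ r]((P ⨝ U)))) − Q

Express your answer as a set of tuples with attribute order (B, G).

{(k, 19), (r, 33), (x, 14), (x, 27)}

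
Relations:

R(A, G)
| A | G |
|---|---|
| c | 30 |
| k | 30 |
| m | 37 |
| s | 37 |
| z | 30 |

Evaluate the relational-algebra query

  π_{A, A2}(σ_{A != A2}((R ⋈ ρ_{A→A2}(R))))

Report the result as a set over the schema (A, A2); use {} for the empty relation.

ρ[A→A2]: schema becomes (A2, G); tuples unchanged.
Natural join on G: {(c, 30, c), (c, 30, k), (c, 30, z), (k, 30, c), (k, 30, k), (k, 30, z), (m, 37, m), (m, 37, s), (s, 37, m), (s, 37, s), (z, 30, c), (z, 30, k), (z, 30, z)}
Filtering on A != A2 leaves {(c, 30, k), (c, 30, z), (k, 30, c), (k, 30, z), (m, 37, s), (s, 37, m), (z, 30, c), (z, 30, k)}.
Projecting to A, A2: {(c, k), (c, z), (k, c), (k, z), (m, s), (s, m), (z, c), (z, k)}

{(c, k), (c, z), (k, c), (k, z), (m, s), (s, m), (z, c), (z, k)}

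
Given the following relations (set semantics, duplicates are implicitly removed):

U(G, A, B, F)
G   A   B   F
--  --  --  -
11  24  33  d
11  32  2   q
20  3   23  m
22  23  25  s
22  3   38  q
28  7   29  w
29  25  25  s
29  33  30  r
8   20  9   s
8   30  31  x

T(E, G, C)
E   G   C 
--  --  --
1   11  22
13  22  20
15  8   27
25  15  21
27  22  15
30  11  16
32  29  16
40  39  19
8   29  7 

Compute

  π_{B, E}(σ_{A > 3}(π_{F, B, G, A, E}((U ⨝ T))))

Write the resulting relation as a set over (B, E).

{(2, 1), (2, 30), (25, 13), (25, 27), (25, 32), (25, 8), (30, 32), (30, 8), (31, 15), (33, 1), (33, 30), (9, 15)}

Natural join on G: {(11, 24, 33, d, 1, 22), (11, 24, 33, d, 30, 16), (11, 32, 2, q, 1, 22), (11, 32, 2, q, 30, 16), (22, 23, 25, s, 13, 20), (22, 23, 25, s, 27, 15), (22, 3, 38, q, 13, 20), (22, 3, 38, q, 27, 15), (29, 25, 25, s, 32, 16), (29, 25, 25, s, 8, 7), (29, 33, 30, r, 32, 16), (29, 33, 30, r, 8, 7), (8, 20, 9, s, 15, 27), (8, 30, 31, x, 15, 27)}
π[F, B, G, A, E]: project onto (F, B, G, A, E) → {(d, 33, 11, 24, 1), (d, 33, 11, 24, 30), (q, 2, 11, 32, 1), (q, 2, 11, 32, 30), (q, 38, 22, 3, 13), (q, 38, 22, 3, 27), (r, 30, 29, 33, 32), (r, 30, 29, 33, 8), (s, 25, 22, 23, 13), (s, 25, 22, 23, 27), (s, 25, 29, 25, 32), (s, 25, 29, 25, 8), (s, 9, 8, 20, 15), (x, 31, 8, 30, 15)}
σ[A > 3]: keep tuples satisfying A > 3 → {(d, 33, 11, 24, 1), (d, 33, 11, 24, 30), (q, 2, 11, 32, 1), (q, 2, 11, 32, 30), (r, 30, 29, 33, 32), (r, 30, 29, 33, 8), (s, 25, 22, 23, 13), (s, 25, 22, 23, 27), (s, 25, 29, 25, 32), (s, 25, 29, 25, 8), (s, 9, 8, 20, 15), (x, 31, 8, 30, 15)}
π[B, E]: project onto (B, E) → {(2, 1), (2, 30), (25, 13), (25, 27), (25, 32), (25, 8), (30, 32), (30, 8), (31, 15), (33, 1), (33, 30), (9, 15)}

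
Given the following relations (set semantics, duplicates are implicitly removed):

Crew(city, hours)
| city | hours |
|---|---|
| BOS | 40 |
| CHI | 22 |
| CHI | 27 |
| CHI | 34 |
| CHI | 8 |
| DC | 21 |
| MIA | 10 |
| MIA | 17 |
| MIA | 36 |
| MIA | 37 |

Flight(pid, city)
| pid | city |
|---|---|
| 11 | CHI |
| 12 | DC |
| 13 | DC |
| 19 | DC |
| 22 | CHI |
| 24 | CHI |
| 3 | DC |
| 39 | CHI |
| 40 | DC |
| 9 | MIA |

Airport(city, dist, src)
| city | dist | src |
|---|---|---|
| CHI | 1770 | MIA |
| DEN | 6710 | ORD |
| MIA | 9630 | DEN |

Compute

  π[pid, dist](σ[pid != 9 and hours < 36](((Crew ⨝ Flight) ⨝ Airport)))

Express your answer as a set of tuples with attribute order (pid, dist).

{(11, 1770), (22, 1770), (24, 1770), (39, 1770)}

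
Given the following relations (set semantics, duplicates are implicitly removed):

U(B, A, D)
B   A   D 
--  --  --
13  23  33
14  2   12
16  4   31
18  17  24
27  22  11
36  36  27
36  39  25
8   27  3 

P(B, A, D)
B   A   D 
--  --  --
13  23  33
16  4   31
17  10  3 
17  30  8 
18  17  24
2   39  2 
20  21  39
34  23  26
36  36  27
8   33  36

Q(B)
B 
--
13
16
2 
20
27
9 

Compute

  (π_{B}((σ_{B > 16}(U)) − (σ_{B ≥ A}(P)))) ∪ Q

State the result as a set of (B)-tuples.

{13, 16, 2, 20, 27, 36, 9}

Selection B > 16: {(18, 17, 24), (27, 22, 11), (36, 36, 27), (36, 39, 25)}
Selection B ≥ A: {(16, 4, 31), (17, 10, 3), (18, 17, 24), (34, 23, 26), (36, 36, 27)}
Difference: {(18, 17, 24), (27, 22, 11), (36, 36, 27), (36, 39, 25)} with {(16, 4, 31), (17, 10, 3), (18, 17, 24), (34, 23, 26), (36, 36, 27)} → {(27, 22, 11), (36, 39, 25)}
Projecting to B: {27, 36}
Union: {27, 36} with {13, 16, 2, 20, 27, 9} → {13, 16, 2, 20, 27, 36, 9}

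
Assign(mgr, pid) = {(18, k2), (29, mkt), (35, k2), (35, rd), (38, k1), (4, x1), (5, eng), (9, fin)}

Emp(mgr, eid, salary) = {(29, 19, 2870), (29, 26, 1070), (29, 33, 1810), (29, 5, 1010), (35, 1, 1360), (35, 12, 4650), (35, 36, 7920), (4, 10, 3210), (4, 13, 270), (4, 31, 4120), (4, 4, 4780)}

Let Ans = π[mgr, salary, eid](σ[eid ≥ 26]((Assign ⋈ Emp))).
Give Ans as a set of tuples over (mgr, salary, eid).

Assign ⋈ Emp (natural join on mgr): {(29, mkt, 19, 2870), (29, mkt, 26, 1070), (29, mkt, 33, 1810), (29, mkt, 5, 1010), (35, k2, 1, 1360), (35, k2, 12, 4650), (35, k2, 36, 7920), (35, rd, 1, 1360), (35, rd, 12, 4650), (35, rd, 36, 7920), (4, x1, 10, 3210), (4, x1, 13, 270), (4, x1, 31, 4120), (4, x1, 4, 4780)}
Apply σ_{eid ≥ 26}; surviving tuples: {(29, mkt, 26, 1070), (29, mkt, 33, 1810), (35, k2, 36, 7920), (35, rd, 36, 7920), (4, x1, 31, 4120)}
Projecting to mgr, salary, eid (1 duplicate(s) eliminated): {(29, 1070, 26), (29, 1810, 33), (35, 7920, 36), (4, 4120, 31)}

{(29, 1070, 26), (29, 1810, 33), (35, 7920, 36), (4, 4120, 31)}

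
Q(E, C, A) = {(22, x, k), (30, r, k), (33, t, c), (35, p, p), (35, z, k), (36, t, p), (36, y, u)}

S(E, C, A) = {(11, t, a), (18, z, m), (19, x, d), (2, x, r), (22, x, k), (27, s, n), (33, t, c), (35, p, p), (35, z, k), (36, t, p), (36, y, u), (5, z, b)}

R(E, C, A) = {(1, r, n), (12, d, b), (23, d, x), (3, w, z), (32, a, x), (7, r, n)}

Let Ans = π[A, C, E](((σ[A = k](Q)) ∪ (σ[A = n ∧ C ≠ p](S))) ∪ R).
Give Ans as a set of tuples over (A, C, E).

{(b, d, 12), (k, r, 30), (k, x, 22), (k, z, 35), (n, r, 1), (n, r, 7), (n, s, 27), (x, a, 32), (x, d, 23), (z, w, 3)}

Apply σ_{A = k}; surviving tuples: {(22, x, k), (30, r, k), (35, z, k)}
Apply σ_{A = n ∧ C ≠ p}; surviving tuples: {(27, s, n)}
Set union of the two operands is {(22, x, k), (27, s, n), (30, r, k), (35, z, k)}.
Set union of the two operands is {(1, r, n), (12, d, b), (22, x, k), (23, d, x), (27, s, n), (3, w, z), (30, r, k), (32, a, x), (35, z, k), (7, r, n)}.
Projecting to A, C, E: {(b, d, 12), (k, r, 30), (k, x, 22), (k, z, 35), (n, r, 1), (n, r, 7), (n, s, 27), (x, a, 32), (x, d, 23), (z, w, 3)}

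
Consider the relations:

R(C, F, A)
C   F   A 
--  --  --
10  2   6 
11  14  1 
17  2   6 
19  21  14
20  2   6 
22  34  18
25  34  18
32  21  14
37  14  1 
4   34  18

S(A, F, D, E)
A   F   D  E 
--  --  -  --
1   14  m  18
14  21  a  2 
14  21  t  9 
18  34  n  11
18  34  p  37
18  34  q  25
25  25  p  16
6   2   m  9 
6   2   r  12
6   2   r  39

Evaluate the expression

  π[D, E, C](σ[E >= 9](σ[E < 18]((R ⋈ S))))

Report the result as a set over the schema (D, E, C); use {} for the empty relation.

{(m, 9, 10), (m, 9, 17), (m, 9, 20), (n, 11, 22), (n, 11, 25), (n, 11, 4), (r, 12, 10), (r, 12, 17), (r, 12, 20), (t, 9, 19), (t, 9, 32)}

R ⋈ S (natural join on F, A): {(10, 2, 6, m, 9), (10, 2, 6, r, 12), (10, 2, 6, r, 39), (11, 14, 1, m, 18), (17, 2, 6, m, 9), (17, 2, 6, r, 12), (17, 2, 6, r, 39), (19, 21, 14, a, 2), (19, 21, 14, t, 9), (20, 2, 6, m, 9), (20, 2, 6, r, 12), (20, 2, 6, r, 39), (22, 34, 18, n, 11), (22, 34, 18, p, 37), (22, 34, 18, q, 25), (25, 34, 18, n, 11), (25, 34, 18, p, 37), (25, 34, 18, q, 25), (32, 21, 14, a, 2), (32, 21, 14, t, 9), (37, 14, 1, m, 18), (4, 34, 18, n, 11), (4, 34, 18, p, 37), (4, 34, 18, q, 25)}
σ[E < 18]: keep tuples satisfying E < 18 → {(10, 2, 6, m, 9), (10, 2, 6, r, 12), (17, 2, 6, m, 9), (17, 2, 6, r, 12), (19, 21, 14, a, 2), (19, 21, 14, t, 9), (20, 2, 6, m, 9), (20, 2, 6, r, 12), (22, 34, 18, n, 11), (25, 34, 18, n, 11), (32, 21, 14, a, 2), (32, 21, 14, t, 9), (4, 34, 18, n, 11)}
σ[E >= 9]: keep tuples satisfying E >= 9 → {(10, 2, 6, m, 9), (10, 2, 6, r, 12), (17, 2, 6, m, 9), (17, 2, 6, r, 12), (19, 21, 14, t, 9), (20, 2, 6, m, 9), (20, 2, 6, r, 12), (22, 34, 18, n, 11), (25, 34, 18, n, 11), (32, 21, 14, t, 9), (4, 34, 18, n, 11)}
Projecting to D, E, C: {(m, 9, 10), (m, 9, 17), (m, 9, 20), (n, 11, 22), (n, 11, 25), (n, 11, 4), (r, 12, 10), (r, 12, 17), (r, 12, 20), (t, 9, 19), (t, 9, 32)}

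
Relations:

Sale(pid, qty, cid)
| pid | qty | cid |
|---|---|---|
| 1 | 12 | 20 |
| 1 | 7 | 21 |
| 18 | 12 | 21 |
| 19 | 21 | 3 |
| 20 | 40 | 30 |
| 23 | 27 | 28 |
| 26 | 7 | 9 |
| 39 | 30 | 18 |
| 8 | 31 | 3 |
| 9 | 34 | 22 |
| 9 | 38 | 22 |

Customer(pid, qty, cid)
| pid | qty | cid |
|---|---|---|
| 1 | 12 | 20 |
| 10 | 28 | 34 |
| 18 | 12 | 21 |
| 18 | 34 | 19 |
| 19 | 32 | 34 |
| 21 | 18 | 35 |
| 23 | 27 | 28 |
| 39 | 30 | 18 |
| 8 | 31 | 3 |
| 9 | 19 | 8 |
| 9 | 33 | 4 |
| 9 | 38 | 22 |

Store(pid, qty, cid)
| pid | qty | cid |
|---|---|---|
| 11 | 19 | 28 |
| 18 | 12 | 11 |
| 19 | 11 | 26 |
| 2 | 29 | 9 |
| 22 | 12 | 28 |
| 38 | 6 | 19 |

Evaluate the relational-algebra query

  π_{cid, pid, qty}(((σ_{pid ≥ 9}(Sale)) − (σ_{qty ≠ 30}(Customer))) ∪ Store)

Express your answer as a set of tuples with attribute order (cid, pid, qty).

σ[pid ≥ 9]: keep tuples satisfying pid ≥ 9 → {(18, 12, 21), (19, 21, 3), (20, 40, 30), (23, 27, 28), (26, 7, 9), (39, 30, 18), (9, 34, 22), (9, 38, 22)}
σ[qty ≠ 30]: keep tuples satisfying qty ≠ 30 → {(1, 12, 20), (10, 28, 34), (18, 12, 21), (18, 34, 19), (19, 32, 34), (21, 18, 35), (23, 27, 28), (8, 31, 3), (9, 19, 8), (9, 33, 4), (9, 38, 22)}
Difference: {(18, 12, 21), (19, 21, 3), (20, 40, 30), (23, 27, 28), (26, 7, 9), (39, 30, 18), (9, 34, 22), (9, 38, 22)} with {(1, 12, 20), (10, 28, 34), (18, 12, 21), (18, 34, 19), (19, 32, 34), (21, 18, 35), (23, 27, 28), (8, 31, 3), (9, 19, 8), (9, 33, 4), (9, 38, 22)} → {(19, 21, 3), (20, 40, 30), (26, 7, 9), (39, 30, 18), (9, 34, 22)}
Union: {(19, 21, 3), (20, 40, 30), (26, 7, 9), (39, 30, 18), (9, 34, 22)} with {(11, 19, 28), (18, 12, 11), (19, 11, 26), (2, 29, 9), (22, 12, 28), (38, 6, 19)} → {(11, 19, 28), (18, 12, 11), (19, 11, 26), (19, 21, 3), (2, 29, 9), (20, 40, 30), (22, 12, 28), (26, 7, 9), (38, 6, 19), (39, 30, 18), (9, 34, 22)}
π_{cid, pid, qty} gives {(11, 18, 12), (18, 39, 30), (19, 38, 6), (22, 9, 34), (26, 19, 11), (28, 11, 19), (28, 22, 12), (3, 19, 21), (30, 20, 40), (9, 2, 29), (9, 26, 7)}.

{(11, 18, 12), (18, 39, 30), (19, 38, 6), (22, 9, 34), (26, 19, 11), (28, 11, 19), (28, 22, 12), (3, 19, 21), (30, 20, 40), (9, 2, 29), (9, 26, 7)}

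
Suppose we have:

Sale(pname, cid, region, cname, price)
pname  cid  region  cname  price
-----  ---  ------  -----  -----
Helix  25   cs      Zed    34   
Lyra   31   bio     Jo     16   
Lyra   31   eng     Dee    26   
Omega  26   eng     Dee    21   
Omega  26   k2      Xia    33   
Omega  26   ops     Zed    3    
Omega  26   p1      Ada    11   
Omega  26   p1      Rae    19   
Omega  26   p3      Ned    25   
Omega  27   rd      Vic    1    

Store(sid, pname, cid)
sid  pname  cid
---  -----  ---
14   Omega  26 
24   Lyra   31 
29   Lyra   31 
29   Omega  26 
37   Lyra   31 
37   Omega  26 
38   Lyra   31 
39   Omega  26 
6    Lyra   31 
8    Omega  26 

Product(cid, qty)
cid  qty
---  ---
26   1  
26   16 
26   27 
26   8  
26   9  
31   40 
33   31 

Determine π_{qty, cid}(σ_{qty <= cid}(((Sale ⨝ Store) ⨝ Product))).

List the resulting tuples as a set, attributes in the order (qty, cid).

{(1, 26), (16, 26), (8, 26), (9, 26)}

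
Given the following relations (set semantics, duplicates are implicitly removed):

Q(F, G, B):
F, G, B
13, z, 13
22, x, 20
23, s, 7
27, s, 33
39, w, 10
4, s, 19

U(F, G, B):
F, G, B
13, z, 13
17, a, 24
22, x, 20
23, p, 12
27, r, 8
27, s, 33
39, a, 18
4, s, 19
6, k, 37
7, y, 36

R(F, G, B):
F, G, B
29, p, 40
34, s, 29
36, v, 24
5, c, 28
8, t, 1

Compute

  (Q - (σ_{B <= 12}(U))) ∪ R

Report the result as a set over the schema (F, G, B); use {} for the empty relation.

{(13, z, 13), (22, x, 20), (23, s, 7), (27, s, 33), (29, p, 40), (34, s, 29), (36, v, 24), (39, w, 10), (4, s, 19), (5, c, 28), (8, t, 1)}

Selection B <= 12: {(23, p, 12), (27, r, 8)}
Difference: {(13, z, 13), (22, x, 20), (23, s, 7), (27, s, 33), (39, w, 10), (4, s, 19)} with {(23, p, 12), (27, r, 8)} → {(13, z, 13), (22, x, 20), (23, s, 7), (27, s, 33), (39, w, 10), (4, s, 19)}
Union: {(13, z, 13), (22, x, 20), (23, s, 7), (27, s, 33), (39, w, 10), (4, s, 19)} with {(29, p, 40), (34, s, 29), (36, v, 24), (5, c, 28), (8, t, 1)} → {(13, z, 13), (22, x, 20), (23, s, 7), (27, s, 33), (29, p, 40), (34, s, 29), (36, v, 24), (39, w, 10), (4, s, 19), (5, c, 28), (8, t, 1)}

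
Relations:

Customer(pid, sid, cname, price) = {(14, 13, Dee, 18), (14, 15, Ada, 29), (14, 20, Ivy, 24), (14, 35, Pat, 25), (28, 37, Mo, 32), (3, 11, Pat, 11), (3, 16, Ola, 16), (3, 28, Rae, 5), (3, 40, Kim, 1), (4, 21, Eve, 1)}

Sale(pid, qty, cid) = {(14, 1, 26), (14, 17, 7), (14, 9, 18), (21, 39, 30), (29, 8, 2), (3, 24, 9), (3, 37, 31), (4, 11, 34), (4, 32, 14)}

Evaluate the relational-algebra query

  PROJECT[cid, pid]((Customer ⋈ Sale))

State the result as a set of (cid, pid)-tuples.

Natural join on pid: {(14, 13, Dee, 18, 1, 26), (14, 13, Dee, 18, 17, 7), (14, 13, Dee, 18, 9, 18), (14, 15, Ada, 29, 1, 26), (14, 15, Ada, 29, 17, 7), (14, 15, Ada, 29, 9, 18), (14, 20, Ivy, 24, 1, 26), (14, 20, Ivy, 24, 17, 7), (14, 20, Ivy, 24, 9, 18), (14, 35, Pat, 25, 1, 26), (14, 35, Pat, 25, 17, 7), (14, 35, Pat, 25, 9, 18), (3, 11, Pat, 11, 24, 9), (3, 11, Pat, 11, 37, 31), (3, 16, Ola, 16, 24, 9), (3, 16, Ola, 16, 37, 31), (3, 28, Rae, 5, 24, 9), (3, 28, Rae, 5, 37, 31), (3, 40, Kim, 1, 24, 9), (3, 40, Kim, 1, 37, 31), (4, 21, Eve, 1, 11, 34), (4, 21, Eve, 1, 32, 14)}
π_{cid, pid} gives {(14, 4), (18, 14), (26, 14), (31, 3), (34, 4), (7, 14), (9, 3)} (15 duplicate(s) eliminated).

{(14, 4), (18, 14), (26, 14), (31, 3), (34, 4), (7, 14), (9, 3)}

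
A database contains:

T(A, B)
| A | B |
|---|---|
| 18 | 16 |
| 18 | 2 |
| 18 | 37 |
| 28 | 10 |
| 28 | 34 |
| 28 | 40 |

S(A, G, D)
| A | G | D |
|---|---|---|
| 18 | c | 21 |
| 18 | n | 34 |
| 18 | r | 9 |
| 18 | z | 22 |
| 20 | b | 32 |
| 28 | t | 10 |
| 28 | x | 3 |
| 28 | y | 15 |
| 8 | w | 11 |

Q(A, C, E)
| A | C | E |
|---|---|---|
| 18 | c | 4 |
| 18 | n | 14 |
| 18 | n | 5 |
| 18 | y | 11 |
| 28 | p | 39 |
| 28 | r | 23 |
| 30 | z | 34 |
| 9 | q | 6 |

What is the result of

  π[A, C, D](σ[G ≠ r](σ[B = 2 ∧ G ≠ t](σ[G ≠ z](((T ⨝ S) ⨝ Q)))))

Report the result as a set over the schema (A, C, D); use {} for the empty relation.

Natural join on A: {(18, 16, c, 21), (18, 16, n, 34), (18, 16, r, 9), (18, 16, z, 22), (18, 2, c, 21), (18, 2, n, 34), (18, 2, r, 9), (18, 2, z, 22), (18, 37, c, 21), (18, 37, n, 34), (18, 37, r, 9), (18, 37, z, 22), (28, 10, t, 10), (28, 10, x, 3), (28, 10, y, 15), (28, 34, t, 10), (28, 34, x, 3), (28, 34, y, 15), (28, 40, t, 10), (28, 40, x, 3), (28, 40, y, 15)}
Natural join on A: {(18, 16, c, 21, c, 4), (18, 16, c, 21, n, 14), (18, 16, c, 21, n, 5), (18, 16, c, 21, y, 11), (18, 16, n, 34, c, 4), (18, 16, n, 34, n, 14), (18, 16, n, 34, n, 5), (18, 16, n, 34, y, 11), (18, 16, r, 9, c, 4), (18, 16, r, 9, n, 14), (18, 16, r, 9, n, 5), (18, 16, r, 9, y, 11), (18, 16, z, 22, c, 4), (18, 16, z, 22, n, 14), (18, 16, z, 22, n, 5), (18, 16, z, 22, y, 11), (18, 2, c, 21, c, 4), (18, 2, c, 21, n, 14), (18, 2, c, 21, n, 5), (18, 2, c, 21, y, 11), (18, 2, n, 34, c, 4), (18, 2, n, 34, n, 14), (18, 2, n, 34, n, 5), (18, 2, n, 34, y, 11), (18, 2, r, 9, c, 4), (18, 2, r, 9, n, 14), (18, 2, r, 9, n, 5), (18, 2, r, 9, y, 11), (18, 2, z, 22, c, 4), (18, 2, z, 22, n, 14), (18, 2, z, 22, n, 5), (18, 2, z, 22, y, 11), (18, 37, c, 21, c, 4), (18, 37, c, 21, n, 14), (18, 37, c, 21, n, 5), (18, 37, c, 21, y, 11), (18, 37, n, 34, c, 4), (18, 37, n, 34, n, 14), (18, 37, n, 34, n, 5), (18, 37, n, 34, y, 11), (18, 37, r, 9, c, 4), (18, 37, r, 9, n, 14), (18, 37, r, 9, n, 5), (18, 37, r, 9, y, 11), (18, 37, z, 22, c, 4), (18, 37, z, 22, n, 14), (18, 37, z, 22, n, 5), (18, 37, z, 22, y, 11), (28, 10, t, 10, p, 39), (28, 10, t, 10, r, 23), (28, 10, x, 3, p, 39), (28, 10, x, 3, r, 23), (28, 10, y, 15, p, 39), (28, 10, y, 15, r, 23), (28, 34, t, 10, p, 39), (28, 34, t, 10, r, 23), (28, 34, x, 3, p, 39), (28, 34, x, 3, r, 23), (28, 34, y, 15, p, 39), (28, 34, y, 15, r, 23), (28, 40, t, 10, p, 39), (28, 40, t, 10, r, 23), (28, 40, x, 3, p, 39), (28, 40, x, 3, r, 23), (28, 40, y, 15, p, 39), (28, 40, y, 15, r, 23)}
Filtering on G ≠ z leaves {(18, 16, c, 21, c, 4), (18, 16, c, 21, n, 14), (18, 16, c, 21, n, 5), (18, 16, c, 21, y, 11), (18, 16, n, 34, c, 4), (18, 16, n, 34, n, 14), (18, 16, n, 34, n, 5), (18, 16, n, 34, y, 11), (18, 16, r, 9, c, 4), (18, 16, r, 9, n, 14), (18, 16, r, 9, n, 5), (18, 16, r, 9, y, 11), (18, 2, c, 21, c, 4), (18, 2, c, 21, n, 14), (18, 2, c, 21, n, 5), (18, 2, c, 21, y, 11), (18, 2, n, 34, c, 4), (18, 2, n, 34, n, 14), (18, 2, n, 34, n, 5), (18, 2, n, 34, y, 11), (18, 2, r, 9, c, 4), (18, 2, r, 9, n, 14), (18, 2, r, 9, n, 5), (18, 2, r, 9, y, 11), (18, 37, c, 21, c, 4), (18, 37, c, 21, n, 14), (18, 37, c, 21, n, 5), (18, 37, c, 21, y, 11), (18, 37, n, 34, c, 4), (18, 37, n, 34, n, 14), (18, 37, n, 34, n, 5), (18, 37, n, 34, y, 11), (18, 37, r, 9, c, 4), (18, 37, r, 9, n, 14), (18, 37, r, 9, n, 5), (18, 37, r, 9, y, 11), (28, 10, t, 10, p, 39), (28, 10, t, 10, r, 23), (28, 10, x, 3, p, 39), (28, 10, x, 3, r, 23), (28, 10, y, 15, p, 39), (28, 10, y, 15, r, 23), (28, 34, t, 10, p, 39), (28, 34, t, 10, r, 23), (28, 34, x, 3, p, 39), (28, 34, x, 3, r, 23), (28, 34, y, 15, p, 39), (28, 34, y, 15, r, 23), (28, 40, t, 10, p, 39), (28, 40, t, 10, r, 23), (28, 40, x, 3, p, 39), (28, 40, x, 3, r, 23), (28, 40, y, 15, p, 39), (28, 40, y, 15, r, 23)}.
Filtering on B = 2 ∧ G ≠ t leaves {(18, 2, c, 21, c, 4), (18, 2, c, 21, n, 14), (18, 2, c, 21, n, 5), (18, 2, c, 21, y, 11), (18, 2, n, 34, c, 4), (18, 2, n, 34, n, 14), (18, 2, n, 34, n, 5), (18, 2, n, 34, y, 11), (18, 2, r, 9, c, 4), (18, 2, r, 9, n, 14), (18, 2, r, 9, n, 5), (18, 2, r, 9, y, 11)}.
Filtering on G ≠ r leaves {(18, 2, c, 21, c, 4), (18, 2, c, 21, n, 14), (18, 2, c, 21, n, 5), (18, 2, c, 21, y, 11), (18, 2, n, 34, c, 4), (18, 2, n, 34, n, 14), (18, 2, n, 34, n, 5), (18, 2, n, 34, y, 11)}.
π[A, C, D]: project onto (A, C, D) (2 duplicate(s) eliminated) → {(18, c, 21), (18, c, 34), (18, n, 21), (18, n, 34), (18, y, 21), (18, y, 34)}

{(18, c, 21), (18, c, 34), (18, n, 21), (18, n, 34), (18, y, 21), (18, y, 34)}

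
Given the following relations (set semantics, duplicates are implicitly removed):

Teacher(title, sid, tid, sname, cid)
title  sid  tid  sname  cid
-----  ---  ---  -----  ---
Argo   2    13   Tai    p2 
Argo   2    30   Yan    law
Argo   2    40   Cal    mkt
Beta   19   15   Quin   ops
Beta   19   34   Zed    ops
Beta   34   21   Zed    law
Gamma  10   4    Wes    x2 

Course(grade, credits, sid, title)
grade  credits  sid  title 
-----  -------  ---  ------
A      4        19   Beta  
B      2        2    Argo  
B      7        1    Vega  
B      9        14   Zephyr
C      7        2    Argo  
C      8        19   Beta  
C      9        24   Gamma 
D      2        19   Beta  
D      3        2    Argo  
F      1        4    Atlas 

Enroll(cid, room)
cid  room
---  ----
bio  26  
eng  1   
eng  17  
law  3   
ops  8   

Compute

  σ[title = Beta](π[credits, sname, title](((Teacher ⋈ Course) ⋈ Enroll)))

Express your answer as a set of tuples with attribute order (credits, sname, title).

Joining Teacher and Course on title, sid yields {(Argo, 2, 13, Tai, p2, B, 2), (Argo, 2, 13, Tai, p2, C, 7), (Argo, 2, 13, Tai, p2, D, 3), (Argo, 2, 30, Yan, law, B, 2), (Argo, 2, 30, Yan, law, C, 7), (Argo, 2, 30, Yan, law, D, 3), (Argo, 2, 40, Cal, mkt, B, 2), (Argo, 2, 40, Cal, mkt, C, 7), (Argo, 2, 40, Cal, mkt, D, 3), (Beta, 19, 15, Quin, ops, A, 4), (Beta, 19, 15, Quin, ops, C, 8), (Beta, 19, 15, Quin, ops, D, 2), (Beta, 19, 34, Zed, ops, A, 4), (Beta, 19, 34, Zed, ops, C, 8), (Beta, 19, 34, Zed, ops, D, 2)}.
Joining (Teacher ⋈ Course) and Enroll on cid yields {(Argo, 2, 30, Yan, law, B, 2, 3), (Argo, 2, 30, Yan, law, C, 7, 3), (Argo, 2, 30, Yan, law, D, 3, 3), (Beta, 19, 15, Quin, ops, A, 4, 8), (Beta, 19, 15, Quin, ops, C, 8, 8), (Beta, 19, 15, Quin, ops, D, 2, 8), (Beta, 19, 34, Zed, ops, A, 4, 8), (Beta, 19, 34, Zed, ops, C, 8, 8), (Beta, 19, 34, Zed, ops, D, 2, 8)}.
π[credits, sname, title]: project onto (credits, sname, title) → {(2, Quin, Beta), (2, Yan, Argo), (2, Zed, Beta), (3, Yan, Argo), (4, Quin, Beta), (4, Zed, Beta), (7, Yan, Argo), (8, Quin, Beta), (8, Zed, Beta)}
Apply σ_{title = Beta}; surviving tuples: {(2, Quin, Beta), (2, Zed, Beta), (4, Quin, Beta), (4, Zed, Beta), (8, Quin, Beta), (8, Zed, Beta)}

{(2, Quin, Beta), (2, Zed, Beta), (4, Quin, Beta), (4, Zed, Beta), (8, Quin, Beta), (8, Zed, Beta)}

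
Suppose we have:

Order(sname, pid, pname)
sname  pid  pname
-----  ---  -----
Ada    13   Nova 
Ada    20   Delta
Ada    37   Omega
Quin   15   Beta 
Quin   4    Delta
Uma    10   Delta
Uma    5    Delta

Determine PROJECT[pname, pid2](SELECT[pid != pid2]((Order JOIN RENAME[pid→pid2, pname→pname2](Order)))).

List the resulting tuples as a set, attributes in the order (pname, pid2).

{(Beta, 4), (Delta, 10), (Delta, 13), (Delta, 15), (Delta, 37), (Delta, 5), (Nova, 20), (Nova, 37), (Omega, 13), (Omega, 20)}

ρ[pid→pid2, pname→pname2]: schema becomes (sname, pid2, pname2); tuples unchanged.
Order ⋈ RENAME[pid→pid2, pname→pname2](Order) (natural join on sname): {(Ada, 13, Nova, 13, Nova), (Ada, 13, Nova, 20, Delta), (Ada, 13, Nova, 37, Omega), (Ada, 20, Delta, 13, Nova), (Ada, 20, Delta, 20, Delta), (Ada, 20, Delta, 37, Omega), (Ada, 37, Omega, 13, Nova), (Ada, 37, Omega, 20, Delta), (Ada, 37, Omega, 37, Omega), (Quin, 15, Beta, 15, Beta), (Quin, 15, Beta, 4, Delta), (Quin, 4, Delta, 15, Beta), (Quin, 4, Delta, 4, Delta), (Uma, 10, Delta, 10, Delta), (Uma, 10, Delta, 5, Delta), (Uma, 5, Delta, 10, Delta), (Uma, 5, Delta, 5, Delta)}
Selection pid != pid2: {(Ada, 13, Nova, 20, Delta), (Ada, 13, Nova, 37, Omega), (Ada, 20, Delta, 13, Nova), (Ada, 20, Delta, 37, Omega), (Ada, 37, Omega, 13, Nova), (Ada, 37, Omega, 20, Delta), (Quin, 15, Beta, 4, Delta), (Quin, 4, Delta, 15, Beta), (Uma, 10, Delta, 5, Delta), (Uma, 5, Delta, 10, Delta)}
Projecting to pname, pid2: {(Beta, 4), (Delta, 10), (Delta, 13), (Delta, 15), (Delta, 37), (Delta, 5), (Nova, 20), (Nova, 37), (Omega, 13), (Omega, 20)}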